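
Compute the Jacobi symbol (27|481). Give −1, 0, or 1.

1

Reciprocity: 27 ≡ 3 and 481 ≡ 1 (mod 4), so (27/481) = +(481/27).
Reduce top mod 27: now compute (22/27).
Pull out 2: since 27 ≡ 3 (mod 8), (2/27) = -1.
Reciprocity: 11 ≡ 3 and 27 ≡ 3 (mod 4), so (11/27) = −(27/11).
Reduce top mod 11: now compute (5/11).
Reciprocity: 5 ≡ 1 and 11 ≡ 3 (mod 4), so (5/11) = +(11/5).
Reduce top mod 5: now compute (1/5).
Reached (1/5) = 1. Collecting the sign flips along the way, the symbol is +1.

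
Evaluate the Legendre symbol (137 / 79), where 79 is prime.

-1

Euler's criterion: (137/79) ≡ 58^39 (mod 79).
58^2 ≡ 46 (mod 79)
58^4 ≡ 62 (mod 79)
58^8 ≡ 52 (mod 79)
58^16 ≡ 18 (mod 79)
58^32 ≡ 8 (mod 79)
58^39 = 58^(32+4+2+1) ≡ 78 (mod 79).
Result is 78 ≡ −1, so (137/79) = −1.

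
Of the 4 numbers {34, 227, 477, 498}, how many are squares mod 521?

1

(34/521) = -1 → non-residue.
(227/521) = -1 → non-residue.
(477/521) = +1 → QR.
(498/521) = -1 → non-residue.
Total quadratic residues among the 4: 1.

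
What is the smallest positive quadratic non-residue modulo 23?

5

(2/23) = +1, so 2 is a residue.
(3/23) = +1, so 3 is a residue.
(4/23) = +1, so 4 is a residue.
(5/23) = −1, so 5 is the smallest positive non-residue mod 23.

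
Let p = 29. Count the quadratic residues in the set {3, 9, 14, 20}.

(3/29) = -1 → non-residue.
(9/29) = +1 → QR.
(14/29) = -1 → non-residue.
(20/29) = +1 → QR.
Total quadratic residues among the 4: 2.

2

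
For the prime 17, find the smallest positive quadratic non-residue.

(2/17) = +1, so 2 is a residue.
(3/17) = −1, so 3 is the smallest positive non-residue mod 17.

3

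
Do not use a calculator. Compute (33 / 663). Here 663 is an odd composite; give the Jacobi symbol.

Reciprocity: 33 ≡ 1 and 663 ≡ 3 (mod 4), so (33/663) = +(663/33).
Reduce top mod 33: now compute (3/33).
Reciprocity: 3 ≡ 3 and 33 ≡ 1 (mod 4), so (3/33) = +(33/3).
Reduce top mod 3: now compute (0/3).
Top reduces to 0: gcd > 1, so the symbol is 0.

0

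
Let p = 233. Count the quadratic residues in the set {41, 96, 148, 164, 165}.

1

(41/233) = -1 → non-residue.
(96/233) = -1 → non-residue.
(148/233) = +1 → QR.
(164/233) = -1 → non-residue.
(165/233) = -1 → non-residue.
Total quadratic residues among the 5: 1.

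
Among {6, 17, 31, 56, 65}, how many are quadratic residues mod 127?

(6/127) = -1 → non-residue.
(17/127) = +1 → QR.
(31/127) = +1 → QR.
(56/127) = -1 → non-residue.
(65/127) = -1 → non-residue.
Total quadratic residues among the 5: 2.

2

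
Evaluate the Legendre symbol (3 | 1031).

Reciprocity: 3 ≡ 3 and 1031 ≡ 3 (mod 4), so (3/1031) = −(1031/3).
Reduce top mod 3: now compute (2/3).
Pull out 2: since 3 ≡ 3 (mod 8), (2/3) = -1.
Reached (1/3) = 1. Collecting the sign flips along the way, the symbol is +1.

1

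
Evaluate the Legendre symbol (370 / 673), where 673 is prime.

Euler's criterion: (370/673) ≡ 370^336 (mod 673).
370^2 ≡ 281 (mod 673)
370^4 ≡ 220 (mod 673)
370^8 ≡ 617 (mod 673)
370^16 ≡ 444 (mod 673)
370^32 ≡ 620 (mod 673)
370^64 ≡ 117 (mod 673)
370^128 ≡ 229 (mod 673)
370^256 ≡ 620 (mod 673)
370^336 = 370^(256+64+16) ≡ 672 (mod 673).
Result is 672 ≡ −1, so (370/673) = −1.

-1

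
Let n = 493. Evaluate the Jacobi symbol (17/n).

0

Reciprocity: 17 ≡ 1 and 493 ≡ 1 (mod 4), so (17/493) = +(493/17).
Reduce top mod 17: now compute (0/17).
Top reduces to 0: gcd > 1, so the symbol is 0.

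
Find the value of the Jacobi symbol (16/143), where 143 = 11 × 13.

1

Pull out 2^4: since 143 ≡ 7 (mod 8), (2/143) = +1, so (2/143)^4 = +1.
Reached (1/143) = 1. Collecting the sign flips along the way, the symbol is +1.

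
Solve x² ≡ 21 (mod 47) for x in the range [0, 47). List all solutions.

16, 31

Since 47 ≡ 3 (mod 4), a square root of 21 is 21^((47+1)/4) = 21^12 mod 47.
Repeated squaring: 21^2≡18, 21^4≡42, 21^8≡25 (mod 47).
21^12 = 21^(8+4) ≡ 16 (mod 47).
Check: 16² = 256 ≡ 21 (mod 47). The two roots are 16 and 31.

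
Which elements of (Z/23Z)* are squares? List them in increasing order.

1, 2, 3, 4, 6, 8, 9, 12, 13, 16, 18

Square k = 1,…,11 (k and 23−k give the same square):
1²=1, 2²=4, 3²=9, 4²=16, 5²≡2, 6²≡13, 7²≡3, 8²≡18, 9²≡12, 10²≡8, 11²≡6 (mod 23).
So the quadratic residues mod 23 are {1, 2, 3, 4, 6, 8, 9, 12, 13, 16, 18}.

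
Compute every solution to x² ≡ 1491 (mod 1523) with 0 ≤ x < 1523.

156, 1367

Since 1523 ≡ 3 (mod 4), a square root of 1491 is 1491^((1523+1)/4) = 1491^381 mod 1523.
Repeated squaring: 1491^2≡1024, 1491^4≡752, 1491^8≡471, 1491^16≡1006, 1491^32≡764, 1491^64≡387, 1491^128≡515, 1491^256≡223 (mod 1523).
1491^381 = 1491^(256+64+32+16+8+4+1) ≡ 1367 (mod 1523).
Check: 1367² = 1868689 ≡ 1491 (mod 1523). The two roots are 156 and 1367.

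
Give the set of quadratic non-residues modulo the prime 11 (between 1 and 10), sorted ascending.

Square k = 1,…,5 (k and 11−k give the same square):
1²=1, 2²=4, 3²=9, 4²≡5, 5²≡3 (mod 11).
The residues are {1, 3, 4, 5, 9}; the non-residues are the remaining 5 nonzero classes.

2, 6, 7, 8, 10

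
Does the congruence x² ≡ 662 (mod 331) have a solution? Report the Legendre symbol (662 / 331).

First reduce: 662 ≡ 0 (mod 331).
Top reduces to 0: gcd > 1, so the symbol is 0.

0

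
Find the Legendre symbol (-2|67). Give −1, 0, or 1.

1

Euler's criterion: (-2/67) ≡ 65^33 (mod 67).
65^2 ≡ 4 (mod 67)
65^4 ≡ 16 (mod 67)
65^8 ≡ 55 (mod 67)
65^16 ≡ 10 (mod 67)
65^32 ≡ 33 (mod 67)
65^33 = 65^(32+1) ≡ 1 (mod 67).
Result is 1, so (-2/67) = 1.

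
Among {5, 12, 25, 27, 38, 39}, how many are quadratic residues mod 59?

4

(5/59) = +1 → QR.
(12/59) = +1 → QR.
(25/59) = +1 → QR.
(27/59) = +1 → QR.
(38/59) = -1 → non-residue.
(39/59) = -1 → non-residue.
Total quadratic residues among the 6: 4.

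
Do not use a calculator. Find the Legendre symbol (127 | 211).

Reciprocity: 127 ≡ 3 and 211 ≡ 3 (mod 4), so (127/211) = −(211/127).
Reduce top mod 127: now compute (84/127).
Pull out 2^2: since 127 ≡ 7 (mod 8), (2/127) = +1, so (2/127)^2 = +1.
Reciprocity: 21 ≡ 1 and 127 ≡ 3 (mod 4), so (21/127) = +(127/21).
Reduce top mod 21: now compute (1/21).
Reached (1/21) = 1. Collecting the sign flips along the way, the symbol is -1.

-1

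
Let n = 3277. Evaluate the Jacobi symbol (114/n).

-1

Pull out 2: since 3277 ≡ 5 (mod 8), (2/3277) = -1.
Reciprocity: 57 ≡ 1 and 3277 ≡ 1 (mod 4), so (57/3277) = +(3277/57).
Reduce top mod 57: now compute (28/57).
Pull out 2^2: since 57 ≡ 1 (mod 8), (2/57) = +1, so (2/57)^2 = +1.
Reciprocity: 7 ≡ 3 and 57 ≡ 1 (mod 4), so (7/57) = +(57/7).
Reduce top mod 7: now compute (1/7).
Reached (1/7) = 1. Collecting the sign flips along the way, the symbol is -1.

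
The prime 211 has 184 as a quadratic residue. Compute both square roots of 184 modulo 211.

87, 124

Since 211 ≡ 3 (mod 4), a square root of 184 is 184^((211+1)/4) = 184^53 mod 211.
Repeated squaring: 184^2≡96, 184^4≡143, 184^8≡193, 184^16≡113, 184^32≡109 (mod 211).
184^53 = 184^(32+16+4+1) ≡ 87 (mod 211).
Check: 87² = 7569 ≡ 184 (mod 211). The two roots are 87 and 124.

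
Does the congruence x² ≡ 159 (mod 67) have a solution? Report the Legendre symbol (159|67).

Euler's criterion: (159/67) ≡ 25^33 (mod 67).
25^2 ≡ 22 (mod 67)
25^4 ≡ 15 (mod 67)
25^8 ≡ 24 (mod 67)
25^16 ≡ 40 (mod 67)
25^32 ≡ 59 (mod 67)
25^33 = 25^(32+1) ≡ 1 (mod 67).
Result is 1, so (159/67) = 1.

1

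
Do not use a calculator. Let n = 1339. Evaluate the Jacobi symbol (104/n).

Pull out 2^3: since 1339 ≡ 3 (mod 8), (2/1339) = -1, so (2/1339)^3 = -1.
Reciprocity: 13 ≡ 1 and 1339 ≡ 3 (mod 4), so (13/1339) = +(1339/13).
Reduce top mod 13: now compute (0/13).
Top reduces to 0: gcd > 1, so the symbol is 0.

0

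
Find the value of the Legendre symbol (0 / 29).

Top reduces to 0: gcd > 1, so the symbol is 0.

0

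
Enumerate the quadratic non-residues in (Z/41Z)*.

Square k = 1,…,20 (k and 41−k give the same square):
1²=1, 2²=4, 3²=9, 4²=16, 5²=25, 6²=36, 7²≡8, 8²≡23, 9²≡40, 10²≡18, 11²≡39, 12²≡21, 13²≡5, 14²≡32, 15²≡20, 16²≡10, 17²≡2, 18²≡37, 19²≡33, 20²≡31 (mod 41).
The residues are {1, 2, 4, 5, 8, 9, 10, 16, 18, 20, 21, 23, 25, 31, 32, 33, 36, 37, 39, 40}; the non-residues are the remaining 20 nonzero classes.

3, 6, 7, 11, 12, 13, 14, 15, 17, 19, 22, 24, 26, 27, 28, 29, 30, 34, 35, 38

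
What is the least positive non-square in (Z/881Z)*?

(2/881) = +1, so 2 is a residue.
(3/881) = −1, so 3 is the smallest positive non-residue mod 881.

3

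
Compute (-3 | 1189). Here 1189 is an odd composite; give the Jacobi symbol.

1

First reduce: -3 ≡ 1186 (mod 1189).
Pull out 2: since 1189 ≡ 5 (mod 8), (2/1189) = -1.
Reciprocity: 593 ≡ 1 and 1189 ≡ 1 (mod 4), so (593/1189) = +(1189/593).
Reduce top mod 593: now compute (3/593).
Reciprocity: 3 ≡ 3 and 593 ≡ 1 (mod 4), so (3/593) = +(593/3).
Reduce top mod 3: now compute (2/3).
Pull out 2: since 3 ≡ 3 (mod 8), (2/3) = -1.
Reached (1/3) = 1. Collecting the sign flips along the way, the symbol is +1.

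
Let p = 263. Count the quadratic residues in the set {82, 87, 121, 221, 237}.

(82/263) = -1 → non-residue.
(87/263) = -1 → non-residue.
(121/263) = +1 → QR.
(221/263) = +1 → QR.
(237/263) = -1 → non-residue.
Total quadratic residues among the 5: 2.

2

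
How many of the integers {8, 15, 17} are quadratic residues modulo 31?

(8/31) = +1 → QR.
(15/31) = -1 → non-residue.
(17/31) = -1 → non-residue.
Total quadratic residues among the 3: 1.

1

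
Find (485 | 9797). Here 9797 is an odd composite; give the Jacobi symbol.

0

Reciprocity: 485 ≡ 1 and 9797 ≡ 1 (mod 4), so (485/9797) = +(9797/485).
Reduce top mod 485: now compute (97/485).
Reciprocity: 97 ≡ 1 and 485 ≡ 1 (mod 4), so (97/485) = +(485/97).
Reduce top mod 97: now compute (0/97).
Top reduces to 0: gcd > 1, so the symbol is 0.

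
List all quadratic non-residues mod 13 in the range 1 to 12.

2,5,6,7,8,11

Square k = 1,…,6 (k and 13−k give the same square):
1²=1, 2²=4, 3²=9, 4²≡3, 5²≡12, 6²≡10 (mod 13).
The residues are {1, 3, 4, 9, 10, 12}; the non-residues are the remaining 6 nonzero classes.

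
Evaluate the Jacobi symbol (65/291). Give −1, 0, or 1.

Reciprocity: 65 ≡ 1 and 291 ≡ 3 (mod 4), so (65/291) = +(291/65).
Reduce top mod 65: now compute (31/65).
Reciprocity: 31 ≡ 3 and 65 ≡ 1 (mod 4), so (31/65) = +(65/31).
Reduce top mod 31: now compute (3/31).
Reciprocity: 3 ≡ 3 and 31 ≡ 3 (mod 4), so (3/31) = −(31/3).
Reduce top mod 3: now compute (1/3).
Reached (1/3) = 1. Collecting the sign flips along the way, the symbol is -1.

-1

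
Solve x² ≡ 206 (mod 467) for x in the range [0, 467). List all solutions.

109, 358

Since 467 ≡ 3 (mod 4), a square root of 206 is 206^((467+1)/4) = 206^117 mod 467.
Repeated squaring: 206^2≡406, 206^4≡452, 206^8≡225, 206^16≡189, 206^32≡229, 206^64≡137 (mod 467).
206^117 = 206^(64+32+16+4+1) ≡ 109 (mod 467).
Check: 109² = 11881 ≡ 206 (mod 467). The two roots are 109 and 358.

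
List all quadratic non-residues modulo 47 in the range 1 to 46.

5, 10, 11, 13, 15, 19, 20, 22, 23, 26, 29, 30, 31, 33, 35, 38, 39, 40, 41, 43, 44, 45, 46

Square k = 1,…,23 (k and 47−k give the same square):
1²=1, 2²=4, 3²=9, 4²=16, 5²=25, 6²=36, 7²≡2, 8²≡17, 9²≡34, 10²≡6, 11²≡27, 12²≡3, 13²≡28, 14²≡8, 15²≡37, 16²≡21, 17²≡7, 18²≡42, 19²≡32, 20²≡24, 21²≡18, 22²≡14, 23²≡12 (mod 47).
The residues are {1, 2, 3, 4, 6, 7, 8, 9, 12, 14, 16, 17, 18, 21, 24, 25, 27, 28, 32, 34, 36, 37, 42}; the non-residues are the remaining 23 nonzero classes.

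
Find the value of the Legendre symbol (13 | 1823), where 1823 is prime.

1

Reciprocity: 13 ≡ 1 and 1823 ≡ 3 (mod 4), so (13/1823) = +(1823/13).
Reduce top mod 13: now compute (3/13).
Reciprocity: 3 ≡ 3 and 13 ≡ 1 (mod 4), so (3/13) = +(13/3).
Reduce top mod 3: now compute (1/3).
Reached (1/3) = 1. Collecting the sign flips along the way, the symbol is +1.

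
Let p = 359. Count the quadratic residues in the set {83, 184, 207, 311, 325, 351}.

2

(83/359) = -1 → non-residue.
(184/359) = +1 → QR.
(207/359) = +1 → QR.
(311/359) = -1 → non-residue.
(325/359) = -1 → non-residue.
(351/359) = -1 → non-residue.
Total quadratic residues among the 6: 2.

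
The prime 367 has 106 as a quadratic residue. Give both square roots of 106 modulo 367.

Since 367 ≡ 3 (mod 4), a square root of 106 is 106^((367+1)/4) = 106^92 mod 367.
Repeated squaring: 106^2≡226, 106^4≡63, 106^8≡299, 106^16≡220, 106^32≡323, 106^64≡101 (mod 367).
106^92 = 106^(64+16+8+4) ≡ 145 (mod 367).
Check: 145² = 21025 ≡ 106 (mod 367). The two roots are 145 and 222.

145, 222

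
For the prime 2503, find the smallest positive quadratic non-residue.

(2/2503) = +1, so 2 is a residue.
(3/2503) = −1, so 3 is the smallest positive non-residue mod 2503.

3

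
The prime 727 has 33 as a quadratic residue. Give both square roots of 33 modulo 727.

Since 727 ≡ 3 (mod 4), a square root of 33 is 33^((727+1)/4) = 33^182 mod 727.
Repeated squaring: 33^2≡362, 33^4≡184, 33^8≡414, 33^16≡551, 33^32≡442, 33^64≡528, 33^128≡343 (mod 727).
33^182 = 33^(128+32+16+4+2) ≡ 474 (mod 727).
Check: 474² = 224676 ≡ 33 (mod 727). The two roots are 253 and 474.

253, 474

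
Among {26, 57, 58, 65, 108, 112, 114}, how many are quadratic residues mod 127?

(26/127) = +1 → QR.
(57/127) = -1 → non-residue.
(58/127) = -1 → non-residue.
(65/127) = -1 → non-residue.
(108/127) = -1 → non-residue.
(112/127) = -1 → non-residue.
(114/127) = -1 → non-residue.
Total quadratic residues among the 7: 1.

1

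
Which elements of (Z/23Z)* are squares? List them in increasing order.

Square k = 1,…,11 (k and 23−k give the same square):
1²=1, 2²=4, 3²=9, 4²=16, 5²≡2, 6²≡13, 7²≡3, 8²≡18, 9²≡12, 10²≡8, 11²≡6 (mod 23).
So the quadratic residues mod 23 are {1, 2, 3, 4, 6, 8, 9, 12, 13, 16, 18}.

1, 2, 3, 4, 6, 8, 9, 12, 13, 16, 18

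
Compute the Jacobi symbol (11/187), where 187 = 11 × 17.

0

Reciprocity: 11 ≡ 3 and 187 ≡ 3 (mod 4), so (11/187) = −(187/11).
Reduce top mod 11: now compute (0/11).
Top reduces to 0: gcd > 1, so the symbol is 0.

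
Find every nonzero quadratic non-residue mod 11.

2,6,7,8,10

Square k = 1,…,5 (k and 11−k give the same square):
1²=1, 2²=4, 3²=9, 4²≡5, 5²≡3 (mod 11).
The residues are {1, 3, 4, 5, 9}; the non-residues are the remaining 5 nonzero classes.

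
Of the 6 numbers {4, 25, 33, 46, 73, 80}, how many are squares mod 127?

3

(4/127) = +1 → QR.
(25/127) = +1 → QR.
(33/127) = -1 → non-residue.
(46/127) = -1 → non-residue.
(73/127) = +1 → QR.
(80/127) = -1 → non-residue.
Total quadratic residues among the 6: 3.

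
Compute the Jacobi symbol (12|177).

0

Pull out 2^2: since 177 ≡ 1 (mod 8), (2/177) = +1, so (2/177)^2 = +1.
Reciprocity: 3 ≡ 3 and 177 ≡ 1 (mod 4), so (3/177) = +(177/3).
Reduce top mod 3: now compute (0/3).
Top reduces to 0: gcd > 1, so the symbol is 0.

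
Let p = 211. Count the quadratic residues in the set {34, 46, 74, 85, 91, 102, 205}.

2

(34/211) = +1 → QR.
(46/211) = +1 → QR.
(74/211) = -1 → non-residue.
(85/211) = -1 → non-residue.
(91/211) = -1 → non-residue.
(102/211) = -1 → non-residue.
(205/211) = -1 → non-residue.
Total quadratic residues among the 7: 2.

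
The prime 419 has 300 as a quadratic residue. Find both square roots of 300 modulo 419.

Since 419 ≡ 3 (mod 4), a square root of 300 is 300^((419+1)/4) = 300^105 mod 419.
Repeated squaring: 300^2≡334, 300^4≡102, 300^8≡348, 300^16≡13, 300^32≡169, 300^64≡69 (mod 419).
300^105 = 300^(64+32+8+1) ≡ 129 (mod 419).
Check: 129² = 16641 ≡ 300 (mod 419). The two roots are 129 and 290.

129, 290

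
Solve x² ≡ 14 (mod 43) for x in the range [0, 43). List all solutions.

10, 33

Since 43 ≡ 3 (mod 4), a square root of 14 is 14^((43+1)/4) = 14^11 mod 43.
Repeated squaring: 14^2≡24, 14^4≡17, 14^8≡31 (mod 43).
14^11 = 14^(8+2+1) ≡ 10 (mod 43).
Check: 10² = 100 ≡ 14 (mod 43). The two roots are 10 and 33.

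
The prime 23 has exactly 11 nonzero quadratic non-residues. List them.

Square k = 1,…,11 (k and 23−k give the same square):
1²=1, 2²=4, 3²=9, 4²=16, 5²≡2, 6²≡13, 7²≡3, 8²≡18, 9²≡12, 10²≡8, 11²≡6 (mod 23).
The residues are {1, 2, 3, 4, 6, 8, 9, 12, 13, 16, 18}; the non-residues are the remaining 11 nonzero classes.

5 7 10 11 14 15 17 19 20 21 22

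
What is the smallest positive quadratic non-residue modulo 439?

3

(2/439) = +1, so 2 is a residue.
(3/439) = −1, so 3 is the smallest positive non-residue mod 439.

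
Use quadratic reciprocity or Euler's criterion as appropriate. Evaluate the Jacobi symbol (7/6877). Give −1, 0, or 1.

-1

Reciprocity: 7 ≡ 3 and 6877 ≡ 1 (mod 4), so (7/6877) = +(6877/7).
Reduce top mod 7: now compute (3/7).
Reciprocity: 3 ≡ 3 and 7 ≡ 3 (mod 4), so (3/7) = −(7/3).
Reduce top mod 3: now compute (1/3).
Reached (1/3) = 1. Collecting the sign flips along the way, the symbol is -1.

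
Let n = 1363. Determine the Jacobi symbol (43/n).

Reciprocity: 43 ≡ 3 and 1363 ≡ 3 (mod 4), so (43/1363) = −(1363/43).
Reduce top mod 43: now compute (30/43).
Pull out 2: since 43 ≡ 3 (mod 8), (2/43) = -1.
Reciprocity: 15 ≡ 3 and 43 ≡ 3 (mod 4), so (15/43) = −(43/15).
Reduce top mod 15: now compute (13/15).
Reciprocity: 13 ≡ 1 and 15 ≡ 3 (mod 4), so (13/15) = +(15/13).
Reduce top mod 13: now compute (2/13).
Pull out 2: since 13 ≡ 5 (mod 8), (2/13) = -1.
Reached (1/13) = 1. Collecting the sign flips along the way, the symbol is +1.

1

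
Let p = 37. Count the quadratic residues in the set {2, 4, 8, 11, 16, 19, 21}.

(2/37) = -1 → non-residue.
(4/37) = +1 → QR.
(8/37) = -1 → non-residue.
(11/37) = +1 → QR.
(16/37) = +1 → QR.
(19/37) = -1 → non-residue.
(21/37) = +1 → QR.
Total quadratic residues among the 7: 4.

4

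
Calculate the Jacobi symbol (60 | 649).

Pull out 2^2: since 649 ≡ 1 (mod 8), (2/649) = +1, so (2/649)^2 = +1.
Reciprocity: 15 ≡ 3 and 649 ≡ 1 (mod 4), so (15/649) = +(649/15).
Reduce top mod 15: now compute (4/15).
Pull out 2^2: since 15 ≡ 7 (mod 8), (2/15) = +1, so (2/15)^2 = +1.
Reached (1/15) = 1. Collecting the sign flips along the way, the symbol is +1.

1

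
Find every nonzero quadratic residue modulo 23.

1,2,3,4,6,8,9,12,13,16,18

Square k = 1,…,11 (k and 23−k give the same square):
1²=1, 2²=4, 3²=9, 4²=16, 5²≡2, 6²≡13, 7²≡3, 8²≡18, 9²≡12, 10²≡8, 11²≡6 (mod 23).
So the quadratic residues mod 23 are {1, 2, 3, 4, 6, 8, 9, 12, 13, 16, 18}.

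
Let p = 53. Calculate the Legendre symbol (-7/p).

First reduce: -7 ≡ 46 (mod 53).
Pull out 2: since 53 ≡ 5 (mod 8), (2/53) = -1.
Reciprocity: 23 ≡ 3 and 53 ≡ 1 (mod 4), so (23/53) = +(53/23).
Reduce top mod 23: now compute (7/23).
Reciprocity: 7 ≡ 3 and 23 ≡ 3 (mod 4), so (7/23) = −(23/7).
Reduce top mod 7: now compute (2/7).
Pull out 2: since 7 ≡ 7 (mod 8), (2/7) = +1.
Reached (1/7) = 1. Collecting the sign flips along the way, the symbol is +1.

1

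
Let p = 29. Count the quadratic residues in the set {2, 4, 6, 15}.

2

(2/29) = -1 → non-residue.
(4/29) = +1 → QR.
(6/29) = +1 → QR.
(15/29) = -1 → non-residue.
Total quadratic residues among the 4: 2.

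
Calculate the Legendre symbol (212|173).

-1

Euler's criterion: (212/173) ≡ 39^86 (mod 173).
39^2 ≡ 137 (mod 173)
39^4 ≡ 85 (mod 173)
39^8 ≡ 132 (mod 173)
39^16 ≡ 124 (mod 173)
39^32 ≡ 152 (mod 173)
39^64 ≡ 95 (mod 173)
39^86 = 39^(64+16+4+2) ≡ 172 (mod 173).
Result is 172 ≡ −1, so (212/173) = −1.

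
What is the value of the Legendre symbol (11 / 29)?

Euler's criterion: (11/29) ≡ 11^14 (mod 29).
11^2 ≡ 5 (mod 29)
11^4 ≡ 25 (mod 29)
11^8 ≡ 16 (mod 29)
11^14 = 11^(8+4+2) ≡ 28 (mod 29).
Result is 28 ≡ −1, so (11/29) = −1.

-1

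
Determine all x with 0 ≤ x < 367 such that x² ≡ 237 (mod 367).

Since 367 ≡ 3 (mod 4), a square root of 237 is 237^((367+1)/4) = 237^92 mod 367.
Repeated squaring: 237^2≡18, 237^4≡324, 237^8≡14, 237^16≡196, 237^32≡248, 237^64≡215 (mod 367).
237^92 = 237^(64+16+8+4) ≡ 228 (mod 367).
Check: 228² = 51984 ≡ 237 (mod 367). The two roots are 139 and 228.

139, 228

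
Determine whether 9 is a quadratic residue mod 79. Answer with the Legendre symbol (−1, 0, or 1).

Reciprocity: 9 ≡ 1 and 79 ≡ 3 (mod 4), so (9/79) = +(79/9).
Reduce top mod 9: now compute (7/9).
Reciprocity: 7 ≡ 3 and 9 ≡ 1 (mod 4), so (7/9) = +(9/7).
Reduce top mod 7: now compute (2/7).
Pull out 2: since 7 ≡ 7 (mod 8), (2/7) = +1.
Reached (1/7) = 1. Collecting the sign flips along the way, the symbol is +1.

1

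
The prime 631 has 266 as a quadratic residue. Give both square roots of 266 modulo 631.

192, 439

Since 631 ≡ 3 (mod 4), a square root of 266 is 266^((631+1)/4) = 266^158 mod 631.
Repeated squaring: 266^2≡84, 266^4≡115, 266^8≡605, 266^16≡45, 266^32≡132, 266^64≡387, 266^128≡222 (mod 631).
266^158 = 266^(128+16+8+4+2) ≡ 439 (mod 631).
Check: 439² = 192721 ≡ 266 (mod 631). The two roots are 192 and 439.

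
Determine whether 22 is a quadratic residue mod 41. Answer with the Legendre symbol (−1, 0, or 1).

-1

Pull out 2: since 41 ≡ 1 (mod 8), (2/41) = +1.
Reciprocity: 11 ≡ 3 and 41 ≡ 1 (mod 4), so (11/41) = +(41/11).
Reduce top mod 11: now compute (8/11).
Pull out 2^3: since 11 ≡ 3 (mod 8), (2/11) = -1, so (2/11)^3 = -1.
Reached (1/11) = 1. Collecting the sign flips along the way, the symbol is -1.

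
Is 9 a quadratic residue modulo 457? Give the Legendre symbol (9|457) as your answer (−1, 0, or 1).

Euler's criterion: (9/457) ≡ 9^228 (mod 457).
9^2 ≡ 81 (mod 457)
9^4 ≡ 163 (mod 457)
9^8 ≡ 63 (mod 457)
9^16 ≡ 313 (mod 457)
9^32 ≡ 171 (mod 457)
9^64 ≡ 450 (mod 457)
9^128 ≡ 49 (mod 457)
9^228 = 9^(128+64+32+4) ≡ 1 (mod 457).
Result is 1, so (9/457) = 1.

1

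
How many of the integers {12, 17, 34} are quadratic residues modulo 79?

(12/79) = -1 → non-residue.
(17/79) = -1 → non-residue.
(34/79) = -1 → non-residue.
Total quadratic residues among the 3: 0.

0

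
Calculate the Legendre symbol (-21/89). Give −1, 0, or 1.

Euler's criterion: (-21/89) ≡ 68^44 (mod 89).
68^2 ≡ 85 (mod 89)
68^4 ≡ 16 (mod 89)
68^8 ≡ 78 (mod 89)
68^16 ≡ 32 (mod 89)
68^32 ≡ 45 (mod 89)
68^44 = 68^(32+8+4) ≡ 1 (mod 89).
Result is 1, so (-21/89) = 1.

1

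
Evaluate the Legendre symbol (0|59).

0

Top reduces to 0: gcd > 1, so the symbol is 0.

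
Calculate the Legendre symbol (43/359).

Euler's criterion: (43/359) ≡ 43^179 (mod 359).
43^2 ≡ 54 (mod 359)
43^4 ≡ 44 (mod 359)
43^8 ≡ 141 (mod 359)
43^16 ≡ 136 (mod 359)
43^32 ≡ 187 (mod 359)
43^64 ≡ 146 (mod 359)
43^128 ≡ 135 (mod 359)
43^179 = 43^(128+32+16+2+1) ≡ 358 (mod 359).
Result is 358 ≡ −1, so (43/359) = −1.

-1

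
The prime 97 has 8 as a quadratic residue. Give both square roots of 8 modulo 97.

97 ≡ 1 (mod 4), so we find a root by search.
Trying successive values, 28² = 784 ≡ 8 (mod 97). The other root is 97 − 28 = 69.

28, 69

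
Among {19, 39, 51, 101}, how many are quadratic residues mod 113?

(19/113) = -1 → non-residue.
(39/113) = -1 → non-residue.
(51/113) = +1 → QR.
(101/113) = -1 → non-residue.
Total quadratic residues among the 4: 1.

1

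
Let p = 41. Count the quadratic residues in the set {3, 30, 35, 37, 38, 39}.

2

(3/41) = -1 → non-residue.
(30/41) = -1 → non-residue.
(35/41) = -1 → non-residue.
(37/41) = +1 → QR.
(38/41) = -1 → non-residue.
(39/41) = +1 → QR.
Total quadratic residues among the 6: 2.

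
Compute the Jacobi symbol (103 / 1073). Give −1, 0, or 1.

-1

Reciprocity: 103 ≡ 3 and 1073 ≡ 1 (mod 4), so (103/1073) = +(1073/103).
Reduce top mod 103: now compute (43/103).
Reciprocity: 43 ≡ 3 and 103 ≡ 3 (mod 4), so (43/103) = −(103/43).
Reduce top mod 43: now compute (17/43).
Reciprocity: 17 ≡ 1 and 43 ≡ 3 (mod 4), so (17/43) = +(43/17).
Reduce top mod 17: now compute (9/17).
Reciprocity: 9 ≡ 1 and 17 ≡ 1 (mod 4), so (9/17) = +(17/9).
Reduce top mod 9: now compute (8/9).
Pull out 2^3: since 9 ≡ 1 (mod 8), (2/9) = +1, so (2/9)^3 = +1.
Reached (1/9) = 1. Collecting the sign flips along the way, the symbol is -1.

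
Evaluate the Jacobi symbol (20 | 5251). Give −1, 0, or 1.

Pull out 2^2: since 5251 ≡ 3 (mod 8), (2/5251) = -1, so (2/5251)^2 = +1.
Reciprocity: 5 ≡ 1 and 5251 ≡ 3 (mod 4), so (5/5251) = +(5251/5).
Reduce top mod 5: now compute (1/5).
Reached (1/5) = 1. Collecting the sign flips along the way, the symbol is +1.

1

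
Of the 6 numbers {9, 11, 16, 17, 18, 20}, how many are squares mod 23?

3

(9/23) = +1 → QR.
(11/23) = -1 → non-residue.
(16/23) = +1 → QR.
(17/23) = -1 → non-residue.
(18/23) = +1 → QR.
(20/23) = -1 → non-residue.
Total quadratic residues among the 6: 3.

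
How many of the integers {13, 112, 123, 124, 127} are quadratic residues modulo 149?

4

(13/149) = -1 → non-residue.
(112/149) = +1 → QR.
(123/149) = +1 → QR.
(124/149) = +1 → QR.
(127/149) = +1 → QR.
Total quadratic residues among the 5: 4.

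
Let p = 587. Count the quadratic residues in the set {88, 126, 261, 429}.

3

(88/587) = +1 → QR.
(126/587) = -1 → non-residue.
(261/587) = +1 → QR.
(429/587) = +1 → QR.
Total quadratic residues among the 4: 3.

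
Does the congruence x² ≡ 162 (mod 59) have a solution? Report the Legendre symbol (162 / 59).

First reduce: 162 ≡ 44 (mod 59).
Pull out 2^2: since 59 ≡ 3 (mod 8), (2/59) = -1, so (2/59)^2 = +1.
Reciprocity: 11 ≡ 3 and 59 ≡ 3 (mod 4), so (11/59) = −(59/11).
Reduce top mod 11: now compute (4/11).
Pull out 2^2: since 11 ≡ 3 (mod 8), (2/11) = -1, so (2/11)^2 = +1.
Reached (1/11) = 1. Collecting the sign flips along the way, the symbol is -1.

-1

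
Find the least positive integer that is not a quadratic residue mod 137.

3

(2/137) = +1, so 2 is a residue.
(3/137) = −1, so 3 is the smallest positive non-residue mod 137.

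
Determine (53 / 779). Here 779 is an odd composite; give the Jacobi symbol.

Reciprocity: 53 ≡ 1 and 779 ≡ 3 (mod 4), so (53/779) = +(779/53).
Reduce top mod 53: now compute (37/53).
Reciprocity: 37 ≡ 1 and 53 ≡ 1 (mod 4), so (37/53) = +(53/37).
Reduce top mod 37: now compute (16/37).
Pull out 2^4: since 37 ≡ 5 (mod 8), (2/37) = -1, so (2/37)^4 = +1.
Reached (1/37) = 1. Collecting the sign flips along the way, the symbol is +1.

1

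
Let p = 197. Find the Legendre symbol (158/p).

Euler's criterion: (158/197) ≡ 158^98 (mod 197).
158^2 ≡ 142 (mod 197)
158^4 ≡ 70 (mod 197)
158^8 ≡ 172 (mod 197)
158^16 ≡ 34 (mod 197)
158^32 ≡ 171 (mod 197)
158^64 ≡ 85 (mod 197)
158^98 = 158^(64+32+2) ≡ 1 (mod 197).
Result is 1, so (158/197) = 1.

1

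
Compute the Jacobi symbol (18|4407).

0

Pull out 2: since 4407 ≡ 7 (mod 8), (2/4407) = +1.
Reciprocity: 9 ≡ 1 and 4407 ≡ 3 (mod 4), so (9/4407) = +(4407/9).
Reduce top mod 9: now compute (6/9).
Pull out 2: since 9 ≡ 1 (mod 8), (2/9) = +1.
Reciprocity: 3 ≡ 3 and 9 ≡ 1 (mod 4), so (3/9) = +(9/3).
Reduce top mod 3: now compute (0/3).
Top reduces to 0: gcd > 1, so the symbol is 0.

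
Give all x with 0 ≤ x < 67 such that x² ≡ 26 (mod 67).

19, 48

Since 67 ≡ 3 (mod 4), a square root of 26 is 26^((67+1)/4) = 26^17 mod 67.
Repeated squaring: 26^2≡6, 26^4≡36, 26^8≡23, 26^16≡60 (mod 67).
26^17 = 26^(16+1) ≡ 19 (mod 67).
Check: 19² = 361 ≡ 26 (mod 67). The two roots are 19 and 48.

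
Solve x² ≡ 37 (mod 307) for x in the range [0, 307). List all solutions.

Since 307 ≡ 3 (mod 4), a square root of 37 is 37^((307+1)/4) = 37^77 mod 307.
Repeated squaring: 37^2≡141, 37^4≡233, 37^8≡257, 37^16≡44, 37^32≡94, 37^64≡240 (mod 307).
37^77 = 37^(64+8+4+1) ≡ 246 (mod 307).
Check: 246² = 60516 ≡ 37 (mod 307). The two roots are 61 and 246.

61, 246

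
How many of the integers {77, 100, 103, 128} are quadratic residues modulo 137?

(77/137) = +1 → QR.
(100/137) = +1 → QR.
(103/137) = +1 → QR.
(128/137) = +1 → QR.
Total quadratic residues among the 4: 4.

4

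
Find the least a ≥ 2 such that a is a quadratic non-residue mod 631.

(2/631) = +1, so 2 is a residue.
(3/631) = −1, so 3 is the smallest positive non-residue mod 631.

3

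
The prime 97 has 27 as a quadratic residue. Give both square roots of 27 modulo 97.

30, 67

97 ≡ 1 (mod 4), so we find a root by search.
Trying successive values, 30² = 900 ≡ 27 (mod 97). The other root is 97 − 30 = 67.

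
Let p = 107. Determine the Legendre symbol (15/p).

-1

Reciprocity: 15 ≡ 3 and 107 ≡ 3 (mod 4), so (15/107) = −(107/15).
Reduce top mod 15: now compute (2/15).
Pull out 2: since 15 ≡ 7 (mod 8), (2/15) = +1.
Reached (1/15) = 1. Collecting the sign flips along the way, the symbol is -1.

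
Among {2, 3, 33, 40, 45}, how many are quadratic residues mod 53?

(2/53) = -1 → non-residue.
(3/53) = -1 → non-residue.
(33/53) = -1 → non-residue.
(40/53) = +1 → QR.
(45/53) = -1 → non-residue.
Total quadratic residues among the 5: 1.

1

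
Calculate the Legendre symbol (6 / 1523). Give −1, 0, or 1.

Pull out 2: since 1523 ≡ 3 (mod 8), (2/1523) = -1.
Reciprocity: 3 ≡ 3 and 1523 ≡ 3 (mod 4), so (3/1523) = −(1523/3).
Reduce top mod 3: now compute (2/3).
Pull out 2: since 3 ≡ 3 (mod 8), (2/3) = -1.
Reached (1/3) = 1. Collecting the sign flips along the way, the symbol is -1.

-1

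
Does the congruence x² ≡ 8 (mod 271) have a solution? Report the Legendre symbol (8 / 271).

1

Pull out 2^3: since 271 ≡ 7 (mod 8), (2/271) = +1, so (2/271)^3 = +1.
Reached (1/271) = 1. Collecting the sign flips along the way, the symbol is +1.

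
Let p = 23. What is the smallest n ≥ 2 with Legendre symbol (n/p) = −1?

(2/23) = +1, so 2 is a residue.
(3/23) = +1, so 3 is a residue.
(4/23) = +1, so 4 is a residue.
(5/23) = −1, so 5 is the smallest positive non-residue mod 23.

5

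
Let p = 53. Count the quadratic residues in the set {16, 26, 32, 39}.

(16/53) = +1 → QR.
(26/53) = -1 → non-residue.
(32/53) = -1 → non-residue.
(39/53) = -1 → non-residue.
Total quadratic residues among the 4: 1.

1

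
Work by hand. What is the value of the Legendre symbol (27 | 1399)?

Reciprocity: 27 ≡ 3 and 1399 ≡ 3 (mod 4), so (27/1399) = −(1399/27).
Reduce top mod 27: now compute (22/27).
Pull out 2: since 27 ≡ 3 (mod 8), (2/27) = -1.
Reciprocity: 11 ≡ 3 and 27 ≡ 3 (mod 4), so (11/27) = −(27/11).
Reduce top mod 11: now compute (5/11).
Reciprocity: 5 ≡ 1 and 11 ≡ 3 (mod 4), so (5/11) = +(11/5).
Reduce top mod 5: now compute (1/5).
Reached (1/5) = 1. Collecting the sign flips along the way, the symbol is -1.

-1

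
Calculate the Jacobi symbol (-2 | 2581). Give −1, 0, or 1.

First reduce: -2 ≡ 2579 (mod 2581).
Reciprocity: 2579 ≡ 3 and 2581 ≡ 1 (mod 4), so (2579/2581) = +(2581/2579).
Reduce top mod 2579: now compute (2/2579).
Pull out 2: since 2579 ≡ 3 (mod 8), (2/2579) = -1.
Reached (1/2579) = 1. Collecting the sign flips along the way, the symbol is -1.

-1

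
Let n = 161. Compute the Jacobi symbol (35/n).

Reciprocity: 35 ≡ 3 and 161 ≡ 1 (mod 4), so (35/161) = +(161/35).
Reduce top mod 35: now compute (21/35).
Reciprocity: 21 ≡ 1 and 35 ≡ 3 (mod 4), so (21/35) = +(35/21).
Reduce top mod 21: now compute (14/21).
Pull out 2: since 21 ≡ 5 (mod 8), (2/21) = -1.
Reciprocity: 7 ≡ 3 and 21 ≡ 1 (mod 4), so (7/21) = +(21/7).
Reduce top mod 7: now compute (0/7).
Top reduces to 0: gcd > 1, so the symbol is 0.

0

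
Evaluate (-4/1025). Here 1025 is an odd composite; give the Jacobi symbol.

First reduce: -4 ≡ 1021 (mod 1025).
Reciprocity: 1021 ≡ 1 and 1025 ≡ 1 (mod 4), so (1021/1025) = +(1025/1021).
Reduce top mod 1021: now compute (4/1021).
Pull out 2^2: since 1021 ≡ 5 (mod 8), (2/1021) = -1, so (2/1021)^2 = +1.
Reached (1/1021) = 1. Collecting the sign flips along the way, the symbol is +1.

1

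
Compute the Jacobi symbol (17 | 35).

1

Reciprocity: 17 ≡ 1 and 35 ≡ 3 (mod 4), so (17/35) = +(35/17).
Reduce top mod 17: now compute (1/17).
Reached (1/17) = 1. Collecting the sign flips along the way, the symbol is +1.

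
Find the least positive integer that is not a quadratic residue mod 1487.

(2/1487) = +1, so 2 is a residue.
(3/1487) = +1, so 3 is a residue.
(4/1487) = +1, so 4 is a residue.
(5/1487) = −1, so 5 is the smallest positive non-residue mod 1487.

5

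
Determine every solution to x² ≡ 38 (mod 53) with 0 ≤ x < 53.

53 ≡ 1 (mod 4), so we find a root by search.
Trying successive values, 12² = 144 ≡ 38 (mod 53). The other root is 53 − 12 = 41.

12, 41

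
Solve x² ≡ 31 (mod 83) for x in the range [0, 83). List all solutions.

Since 83 ≡ 3 (mod 4), a square root of 31 is 31^((83+1)/4) = 31^21 mod 83.
Repeated squaring: 31^2≡48, 31^4≡63, 31^8≡68, 31^16≡59 (mod 83).
31^21 = 31^(16+4+1) ≡ 23 (mod 83).
Check: 23² = 529 ≡ 31 (mod 83). The two roots are 23 and 60.

23, 60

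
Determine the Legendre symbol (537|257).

1

Euler's criterion: (537/257) ≡ 23^128 (mod 257).
23^2 ≡ 15 (mod 257)
23^4 ≡ 225 (mod 257)
23^8 ≡ 253 (mod 257)
23^16 ≡ 16 (mod 257)
23^32 ≡ 256 (mod 257)
23^64 ≡ 1 (mod 257)
23^128 ≡ 1 (mod 257)
23^128 = 23^(128) ≡ 1 (mod 257).
Result is 1, so (537/257) = 1.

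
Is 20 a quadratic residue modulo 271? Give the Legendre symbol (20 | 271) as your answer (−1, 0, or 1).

1

Pull out 2^2: since 271 ≡ 7 (mod 8), (2/271) = +1, so (2/271)^2 = +1.
Reciprocity: 5 ≡ 1 and 271 ≡ 3 (mod 4), so (5/271) = +(271/5).
Reduce top mod 5: now compute (1/5).
Reached (1/5) = 1. Collecting the sign flips along the way, the symbol is +1.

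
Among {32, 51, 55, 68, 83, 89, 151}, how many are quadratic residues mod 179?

5

(32/179) = -1 → non-residue.
(51/179) = +1 → QR.
(55/179) = -1 → non-residue.
(68/179) = +1 → QR.
(83/179) = +1 → QR.
(89/179) = +1 → QR.
(151/179) = +1 → QR.
Total quadratic residues among the 7: 5.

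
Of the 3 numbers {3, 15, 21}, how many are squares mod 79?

(3/79) = -1 → non-residue.
(15/79) = -1 → non-residue.
(21/79) = +1 → QR.
Total quadratic residues among the 3: 1.

1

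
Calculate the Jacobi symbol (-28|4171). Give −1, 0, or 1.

-1

First reduce: -28 ≡ 4143 (mod 4171).
Reciprocity: 4143 ≡ 3 and 4171 ≡ 3 (mod 4), so (4143/4171) = −(4171/4143).
Reduce top mod 4143: now compute (28/4143).
Pull out 2^2: since 4143 ≡ 7 (mod 8), (2/4143) = +1, so (2/4143)^2 = +1.
Reciprocity: 7 ≡ 3 and 4143 ≡ 3 (mod 4), so (7/4143) = −(4143/7).
Reduce top mod 7: now compute (6/7).
Pull out 2: since 7 ≡ 7 (mod 8), (2/7) = +1.
Reciprocity: 3 ≡ 3 and 7 ≡ 3 (mod 4), so (3/7) = −(7/3).
Reduce top mod 3: now compute (1/3).
Reached (1/3) = 1. Collecting the sign flips along the way, the symbol is -1.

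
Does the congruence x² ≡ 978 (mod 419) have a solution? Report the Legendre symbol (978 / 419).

1

Euler's criterion: (978/419) ≡ 140^209 (mod 419).
140^2 ≡ 326 (mod 419)
140^4 ≡ 269 (mod 419)
140^8 ≡ 293 (mod 419)
140^16 ≡ 373 (mod 419)
140^32 ≡ 21 (mod 419)
140^64 ≡ 22 (mod 419)
140^128 ≡ 65 (mod 419)
140^209 = 140^(128+64+16+1) ≡ 1 (mod 419).
Result is 1, so (978/419) = 1.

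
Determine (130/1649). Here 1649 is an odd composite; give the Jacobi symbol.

Pull out 2: since 1649 ≡ 1 (mod 8), (2/1649) = +1.
Reciprocity: 65 ≡ 1 and 1649 ≡ 1 (mod 4), so (65/1649) = +(1649/65).
Reduce top mod 65: now compute (24/65).
Pull out 2^3: since 65 ≡ 1 (mod 8), (2/65) = +1, so (2/65)^3 = +1.
Reciprocity: 3 ≡ 3 and 65 ≡ 1 (mod 4), so (3/65) = +(65/3).
Reduce top mod 3: now compute (2/3).
Pull out 2: since 3 ≡ 3 (mod 8), (2/3) = -1.
Reached (1/3) = 1. Collecting the sign flips along the way, the symbol is -1.

-1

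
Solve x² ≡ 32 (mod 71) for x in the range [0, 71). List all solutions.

23, 48

Since 71 ≡ 3 (mod 4), a square root of 32 is 32^((71+1)/4) = 32^18 mod 71.
Repeated squaring: 32^2≡30, 32^4≡48, 32^8≡32, 32^16≡30 (mod 71).
32^18 = 32^(16+2) ≡ 48 (mod 71).
Check: 48² = 2304 ≡ 32 (mod 71). The two roots are 23 and 48.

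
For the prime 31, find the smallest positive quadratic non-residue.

(2/31) = +1, so 2 is a residue.
(3/31) = −1, so 3 is the smallest positive non-residue mod 31.

3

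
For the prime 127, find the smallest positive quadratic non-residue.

(2/127) = +1, so 2 is a residue.
(3/127) = −1, so 3 is the smallest positive non-residue mod 127.

3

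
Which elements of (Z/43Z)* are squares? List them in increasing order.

1 4 6 9 10 11 13 14 15 16 17 21 23 24 25 31 35 36 38 40 41

Square k = 1,…,21 (k and 43−k give the same square):
1²=1, 2²=4, 3²=9, 4²=16, 5²=25, 6²=36, 7²≡6, 8²≡21, 9²≡38, 10²≡14, 11²≡35, 12²≡15, 13²≡40, 14²≡24, 15²≡10, 16²≡41, 17²≡31, 18²≡23, 19²≡17, 20²≡13, 21²≡11 (mod 43).
So the quadratic residues mod 43 are {1, 4, 6, 9, 10, 11, 13, 14, 15, 16, 17, 21, 23, 24, 25, 31, 35, 36, 38, 40, 41}.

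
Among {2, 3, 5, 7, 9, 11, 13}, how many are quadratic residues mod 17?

(2/17) = +1 → QR.
(3/17) = -1 → non-residue.
(5/17) = -1 → non-residue.
(7/17) = -1 → non-residue.
(9/17) = +1 → QR.
(11/17) = -1 → non-residue.
(13/17) = +1 → QR.
Total quadratic residues among the 7: 3.

3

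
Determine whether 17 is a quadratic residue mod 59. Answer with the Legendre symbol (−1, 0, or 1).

Euler's criterion: (17/59) ≡ 17^29 (mod 59).
17^2 ≡ 53 (mod 59)
17^4 ≡ 36 (mod 59)
17^8 ≡ 57 (mod 59)
17^16 ≡ 4 (mod 59)
17^29 = 17^(16+8+4+1) ≡ 1 (mod 59).
Result is 1, so (17/59) = 1.

1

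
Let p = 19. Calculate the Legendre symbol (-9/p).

-1

Euler's criterion: (-9/19) ≡ 10^9 (mod 19).
10^2 ≡ 5 (mod 19)
10^4 ≡ 6 (mod 19)
10^8 ≡ 17 (mod 19)
10^9 = 10^(8+1) ≡ 18 (mod 19).
Result is 18 ≡ −1, so (-9/19) = −1.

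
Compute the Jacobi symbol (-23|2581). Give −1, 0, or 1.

First reduce: -23 ≡ 2558 (mod 2581).
Pull out 2: since 2581 ≡ 5 (mod 8), (2/2581) = -1.
Reciprocity: 1279 ≡ 3 and 2581 ≡ 1 (mod 4), so (1279/2581) = +(2581/1279).
Reduce top mod 1279: now compute (23/1279).
Reciprocity: 23 ≡ 3 and 1279 ≡ 3 (mod 4), so (23/1279) = −(1279/23).
Reduce top mod 23: now compute (14/23).
Pull out 2: since 23 ≡ 7 (mod 8), (2/23) = +1.
Reciprocity: 7 ≡ 3 and 23 ≡ 3 (mod 4), so (7/23) = −(23/7).
Reduce top mod 7: now compute (2/7).
Pull out 2: since 7 ≡ 7 (mod 8), (2/7) = +1.
Reached (1/7) = 1. Collecting the sign flips along the way, the symbol is -1.

-1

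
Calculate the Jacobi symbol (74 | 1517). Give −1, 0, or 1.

0

Pull out 2: since 1517 ≡ 5 (mod 8), (2/1517) = -1.
Reciprocity: 37 ≡ 1 and 1517 ≡ 1 (mod 4), so (37/1517) = +(1517/37).
Reduce top mod 37: now compute (0/37).
Top reduces to 0: gcd > 1, so the symbol is 0.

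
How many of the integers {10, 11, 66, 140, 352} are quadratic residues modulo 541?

(10/541) = -1 → non-residue.
(11/541) = -1 → non-residue.
(66/541) = +1 → QR.
(140/541) = +1 → QR.
(352/541) = +1 → QR.
Total quadratic residues among the 5: 3.

3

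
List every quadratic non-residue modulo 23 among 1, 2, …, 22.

Square k = 1,…,11 (k and 23−k give the same square):
1²=1, 2²=4, 3²=9, 4²=16, 5²≡2, 6²≡13, 7²≡3, 8²≡18, 9²≡12, 10²≡8, 11²≡6 (mod 23).
The residues are {1, 2, 3, 4, 6, 8, 9, 12, 13, 16, 18}; the non-residues are the remaining 11 nonzero classes.

5,7,10,11,14,15,17,19,20,21,22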